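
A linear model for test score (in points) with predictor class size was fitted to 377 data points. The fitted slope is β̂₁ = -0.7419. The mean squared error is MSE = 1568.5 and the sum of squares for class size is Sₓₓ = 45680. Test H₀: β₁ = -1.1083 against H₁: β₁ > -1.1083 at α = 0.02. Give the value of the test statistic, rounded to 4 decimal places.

SE(β̂₁) = √(MSE/Sₓₓ) = √(1568.5/45680) = 0.185302.
t = (-0.7419 − (-1.1083)) / 0.185302 = 1.9773.
df = n − 2 = 375.
One-sided p ≈ 0.0244, which is ≥ 0.02, so fail to reject H₀.
The data do not give significant evidence that the true slope on class size exceeds -1.1083 points per unit.

t = 1.9773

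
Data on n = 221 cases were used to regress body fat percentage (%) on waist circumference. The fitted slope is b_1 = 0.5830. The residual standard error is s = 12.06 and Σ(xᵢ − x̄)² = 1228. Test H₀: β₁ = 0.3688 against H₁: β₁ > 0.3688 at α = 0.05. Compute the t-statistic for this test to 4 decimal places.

t = 0.6224

SE(b_1) = s/√Sₓₓ = 12.06/√1228 = 0.34415.
t = (0.5830 − 0.3688) / 0.34415 = 0.6224.
df = n − 2 = 219.
One-sided p ≈ 0.2672, which is ≥ 0.05, so fail to reject H₀.
The data do not give significant evidence that the true slope on waist circumference exceeds 0.3688 % per unit.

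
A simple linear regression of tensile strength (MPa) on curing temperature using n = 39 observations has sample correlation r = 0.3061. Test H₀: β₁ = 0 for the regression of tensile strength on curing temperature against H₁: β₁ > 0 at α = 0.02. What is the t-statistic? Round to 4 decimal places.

t = 1.9558

t = r·√(n − 2)/√(1 − r²) = 0.3061·√37/√0.906303 = 1.9558.
df = n − 2 = 37.
One-sided p ≈ 0.0290, which is ≥ 0.02, so fail to reject H₀.
The data do not give significant evidence of a linear association between curing temperature and tensile strength.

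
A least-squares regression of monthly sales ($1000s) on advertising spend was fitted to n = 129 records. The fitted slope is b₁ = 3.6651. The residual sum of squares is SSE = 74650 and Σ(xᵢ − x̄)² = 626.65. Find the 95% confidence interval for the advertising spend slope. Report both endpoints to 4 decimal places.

MSE = SSE/(n − 2) = 74650/127 = 587.795.
SE(b₁) = √(MSE/Sₓₓ) = √(587.795/626.65) = 0.968502.
df = n − 2 = 127.
t* = t_{0.025, 127} = 1.97882.
Margin = t* × SE = 1.97882 × 0.968502 = 1.916491.
CI: 3.6651 ± 1.916491 → (1.7486, 5.5816).
With 95% confidence, each one-unit increase in advertising spend is associated with a change of between 1.7486 and 5.5816 $1000s in monthly sales.

(1.7486, 5.5816)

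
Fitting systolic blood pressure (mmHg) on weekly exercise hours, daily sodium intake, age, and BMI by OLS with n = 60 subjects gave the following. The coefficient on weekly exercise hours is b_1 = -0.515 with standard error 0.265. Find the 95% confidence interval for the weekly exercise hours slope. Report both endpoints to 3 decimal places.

df = n − k − 1 = 60 − 4 − 1 = 55.
t* = t_{0.025, 55} = 2.004045.
Margin = t* × SE = 2.004045 × 0.265 = 0.53107.
CI: -0.515 ± 0.53107 → (-1.046, 0.016).
With 95% confidence, each one-unit increase in weekly exercise hours is associated with a change of between -1.046 and 0.016 mmHg in systolic blood pressure, holding the other predictors fixed.

(-1.046, 0.016)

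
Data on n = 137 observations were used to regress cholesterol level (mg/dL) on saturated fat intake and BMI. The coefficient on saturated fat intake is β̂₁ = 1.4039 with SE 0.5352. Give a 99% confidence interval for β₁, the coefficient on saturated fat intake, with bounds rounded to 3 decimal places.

df = n − k − 1 = 137 − 2 − 1 = 134.
t* = t_{0.005, 134} = 2.613017.
Margin = t* × SE = 2.613017 × 0.5352 = 1.39849.
CI: 1.4039 ± 1.39849 → (0.005, 2.802).
With 99% confidence, each one-unit increase in saturated fat intake is associated with a change of between 0.005 and 2.802 mg/dL in cholesterol level, holding the other predictors fixed.

(0.005, 2.802)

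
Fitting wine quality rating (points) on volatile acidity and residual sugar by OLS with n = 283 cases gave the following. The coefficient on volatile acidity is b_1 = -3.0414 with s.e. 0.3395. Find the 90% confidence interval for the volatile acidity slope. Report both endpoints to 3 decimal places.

df = n − k − 1 = 283 − 2 − 1 = 280.
t* = t_{0.05, 280} = 1.650314.
Margin = t* × SE = 1.650314 × 0.3395 = 0.56028.
CI: -3.0414 ± 0.56028 → (-3.602, -2.481).
With 90% confidence, each one-unit increase in volatile acidity is associated with a change of between -3.602 and -2.481 points in wine quality rating, holding the other predictors fixed.

(-3.602, -2.481)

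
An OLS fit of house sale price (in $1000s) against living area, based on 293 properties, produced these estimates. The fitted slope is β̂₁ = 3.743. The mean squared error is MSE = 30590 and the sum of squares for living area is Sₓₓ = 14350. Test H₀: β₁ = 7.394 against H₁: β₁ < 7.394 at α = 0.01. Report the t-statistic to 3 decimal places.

t = -2.501

SE(β̂₁) = √(MSE/Sₓₓ) = √(30590/14350) = 1.46004.
t = (3.743 − 7.394) / 1.46004 = -2.501.
df = n − 2 = 291.
One-sided p ≈ 0.0065, which is < 0.01, so reject H₀.
There is evidence that the true slope on living area is below 7.394 $1000s per unit.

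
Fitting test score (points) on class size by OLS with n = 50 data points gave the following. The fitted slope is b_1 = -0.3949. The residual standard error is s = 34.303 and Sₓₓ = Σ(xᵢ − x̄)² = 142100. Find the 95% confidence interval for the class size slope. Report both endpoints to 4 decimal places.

(-0.5779, -0.2119)

SE(b_1) = s/√Sₓₓ = 34.303/√142100 = 0.0909987.
df = n − 2 = 48.
t* = t_{0.025, 48} = 2.010635.
Margin = t* × SE = 2.010635 × 0.0909987 = 0.182965.
CI: -0.3949 ± 0.182965 → (-0.5779, -0.2119).
With 95% confidence, each one-unit increase in class size is associated with a change of between -0.5779 and -0.2119 points in test score.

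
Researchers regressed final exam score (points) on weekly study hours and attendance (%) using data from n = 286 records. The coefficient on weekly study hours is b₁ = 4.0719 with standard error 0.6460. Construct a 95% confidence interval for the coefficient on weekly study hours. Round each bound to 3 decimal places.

df = n − k − 1 = 286 − 2 − 1 = 283.
t* = t_{0.025, 283} = 1.968382.
Margin = t* × SE = 1.968382 × 0.6460 = 1.27157.
CI: 4.0719 ± 1.27157 → (2.800, 5.343).
With 95% confidence, each one-unit increase in weekly study hours is associated with a change of between 2.800 and 5.343 points in final exam score, holding the other predictors fixed.

(2.800, 5.343)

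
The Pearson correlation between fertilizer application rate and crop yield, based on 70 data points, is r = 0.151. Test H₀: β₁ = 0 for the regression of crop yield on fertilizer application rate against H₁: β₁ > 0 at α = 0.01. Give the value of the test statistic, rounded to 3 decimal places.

t = 1.260

t = r·√(n − 2)/√(1 − r²) = 0.151·√68/√0.977199 = 1.260.
df = n − 2 = 68.
One-sided p ≈ 0.1061, which is ≥ 0.01, so fail to reject H₀.
The data do not give significant evidence of a linear association between fertilizer application rate and crop yield.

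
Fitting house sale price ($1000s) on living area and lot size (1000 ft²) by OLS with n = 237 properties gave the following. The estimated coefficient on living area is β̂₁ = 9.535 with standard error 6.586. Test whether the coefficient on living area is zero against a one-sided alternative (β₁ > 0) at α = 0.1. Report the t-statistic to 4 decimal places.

H₀: β₁ = 0 vs H₁: β₁ > 0.
t = (β̂₁ − β₁⁰)/SE = 9.535 / 6.586 = 1.4478.
df = n − k − 1 = 237 − 2 − 1 = 234.
One-sided p ≈ 0.0745, which is < 0.1, so reject H₀.
There is evidence that the true slope on living area is positive, holding the other predictors fixed.

t = 1.4478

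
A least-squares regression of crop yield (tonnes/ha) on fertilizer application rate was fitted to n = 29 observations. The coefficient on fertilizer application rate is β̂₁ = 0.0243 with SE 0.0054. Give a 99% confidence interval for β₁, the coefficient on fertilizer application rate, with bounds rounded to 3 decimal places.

(0.009, 0.039)

df = n − 2 = 29 − 2 = 27.
t* = t_{0.005, 27} = 2.770683.
Margin = t* × SE = 2.770683 × 0.0054 = 0.01496.
CI: 0.0243 ± 0.01496 → (0.009, 0.039).
With 99% confidence, each one-unit increase in fertilizer application rate is associated with a change of between 0.009 and 0.039 tonnes/ha in crop yield.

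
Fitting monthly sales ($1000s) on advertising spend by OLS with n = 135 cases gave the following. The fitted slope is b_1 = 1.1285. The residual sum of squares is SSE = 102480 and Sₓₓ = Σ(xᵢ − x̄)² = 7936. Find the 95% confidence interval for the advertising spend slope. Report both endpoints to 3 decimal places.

(0.512, 1.745)

MSE = SSE/(n − 2) = 102480/133 = 770.526.
SE(b_1) = √(MSE/Sₓₓ) = √(770.526/7936) = 0.311597.
df = n − 2 = 133.
t* = t_{0.025, 133} = 1.977961.
Margin = t* × SE = 1.977961 × 0.311597 = 0.61633.
CI: 1.1285 ± 0.61633 → (0.512, 1.745).
With 95% confidence, each one-unit increase in advertising spend is associated with a change of between 0.512 and 1.745 $1000s in monthly sales.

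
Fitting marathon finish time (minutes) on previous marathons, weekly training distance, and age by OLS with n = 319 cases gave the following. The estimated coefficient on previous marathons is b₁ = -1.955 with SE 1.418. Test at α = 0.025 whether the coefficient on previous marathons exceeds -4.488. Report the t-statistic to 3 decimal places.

H₀: β₁ = -4.488 vs H₁: β₁ > -4.488.
t = (b₁ − β₁⁰)/SE = (-1.955 − (-4.488)) / 1.418 = 1.786.
df = n − k − 1 = 319 − 3 − 1 = 315.
One-sided p ≈ 0.0375, which is ≥ 0.025, so fail to reject H₀.
The data do not give significant evidence that the true slope on previous marathons exceeds -4.488 minutes per unit, holding the other predictors fixed.

t = 1.786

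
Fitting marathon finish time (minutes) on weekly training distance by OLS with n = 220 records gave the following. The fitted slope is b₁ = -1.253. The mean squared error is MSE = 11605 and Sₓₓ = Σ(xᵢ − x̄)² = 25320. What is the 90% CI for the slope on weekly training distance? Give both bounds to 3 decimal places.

SE(b₁) = √(MSE/Sₓₓ) = √(11605/25320) = 0.677003.
df = n − 2 = 218.
t* = t_{0.05, 218} = 1.651873.
Margin = t* × SE = 1.651873 × 0.677003 = 1.11832.
CI: -1.253 ± 1.11832 → (-2.371, -0.135).
With 90% confidence, each one-unit increase in weekly training distance is associated with a change of between -2.371 and -0.135 minutes in marathon finish time.

(-2.371, -0.135)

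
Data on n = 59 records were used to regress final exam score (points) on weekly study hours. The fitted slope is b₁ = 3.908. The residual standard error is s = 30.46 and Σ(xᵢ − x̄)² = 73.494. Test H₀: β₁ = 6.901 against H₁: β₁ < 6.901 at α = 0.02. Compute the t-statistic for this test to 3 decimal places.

SE(b₁) = s/√Sₓₓ = 30.46/√73.494 = 3.55307.
t = (3.908 − 6.901) / 3.55307 = -0.842.
df = n − 2 = 57.
One-sided p ≈ 0.2016, which is ≥ 0.02, so fail to reject H₀.
The data do not give significant evidence that the true slope on weekly study hours is below 6.901 points per unit.

t = -0.842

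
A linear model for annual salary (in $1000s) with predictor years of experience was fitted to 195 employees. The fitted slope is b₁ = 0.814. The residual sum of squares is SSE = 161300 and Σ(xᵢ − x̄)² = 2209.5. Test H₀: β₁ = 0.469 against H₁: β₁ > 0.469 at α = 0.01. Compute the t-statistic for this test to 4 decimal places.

MSE = SSE/(n − 2) = 161300/193 = 835.751.
SE(b₁) = √(MSE/Sₓₓ) = √(835.751/2209.5) = 0.615023.
t = (0.814 − 0.469) / 0.615023 = 0.5610.
df = n − 2 = 193.
One-sided p ≈ 0.2877, which is ≥ 0.01, so fail to reject H₀.
The data do not give significant evidence that the true slope on years of experience exceeds 0.469 $1000s per unit.

t = 0.5610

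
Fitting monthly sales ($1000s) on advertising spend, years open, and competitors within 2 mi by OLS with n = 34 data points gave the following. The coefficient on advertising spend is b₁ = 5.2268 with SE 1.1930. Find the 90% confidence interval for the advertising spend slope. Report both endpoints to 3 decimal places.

df = n − k − 1 = 34 − 3 − 1 = 30.
t* = t_{0.05, 30} = 1.697261.
Margin = t* × SE = 1.697261 × 1.1930 = 2.02483.
CI: 5.2268 ± 2.02483 → (3.202, 7.252).
With 90% confidence, each one-unit increase in advertising spend is associated with a change of between 3.202 and 7.252 $1000s in monthly sales, holding the other predictors fixed.

(3.202, 7.252)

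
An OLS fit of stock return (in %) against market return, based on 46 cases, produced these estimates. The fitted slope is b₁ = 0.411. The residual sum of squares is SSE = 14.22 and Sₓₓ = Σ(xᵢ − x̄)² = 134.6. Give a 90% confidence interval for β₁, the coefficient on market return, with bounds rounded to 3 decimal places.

MSE = SSE/(n − 2) = 14.22/44 = 0.323182.
SE(b₁) = √(MSE/Sₓₓ) = √(0.323182/134.6) = 0.0490005.
df = n − 2 = 44.
t* = t_{0.05, 44} = 1.68023.
Margin = t* × SE = 1.68023 × 0.0490005 = 0.08233.
CI: 0.411 ± 0.08233 → (0.329, 0.493).
With 90% confidence, each one-unit increase in market return is associated with a change of between 0.329 and 0.493 % in stock return.

(0.329, 0.493)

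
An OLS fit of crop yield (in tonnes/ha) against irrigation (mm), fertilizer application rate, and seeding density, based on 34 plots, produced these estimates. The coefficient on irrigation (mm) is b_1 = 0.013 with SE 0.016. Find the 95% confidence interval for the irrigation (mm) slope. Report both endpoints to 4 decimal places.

(-0.0197, 0.0457)

df = n − k − 1 = 34 − 3 − 1 = 30.
t* = t_{0.025, 30} = 2.042272.
Margin = t* × SE = 2.042272 × 0.016 = 0.032676.
CI: 0.013 ± 0.032676 → (-0.0197, 0.0457).
With 95% confidence, each one-unit increase in irrigation (mm) is associated with a change of between -0.0197 and 0.0457 tonnes/ha in crop yield, holding the other predictors fixed.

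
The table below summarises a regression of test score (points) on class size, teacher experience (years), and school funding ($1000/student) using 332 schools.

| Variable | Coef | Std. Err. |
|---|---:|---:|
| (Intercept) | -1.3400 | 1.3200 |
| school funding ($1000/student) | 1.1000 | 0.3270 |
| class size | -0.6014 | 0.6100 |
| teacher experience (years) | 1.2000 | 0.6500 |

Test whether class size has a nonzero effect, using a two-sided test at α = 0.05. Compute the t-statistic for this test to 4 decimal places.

t = -0.9859

Read off: b = -0.6014, SE = 0.6100 for class size.
H₀: β₁ = 0 vs H₁: β₁ ≠ 0.
t = -0.6014 / 0.6100 = -0.9859.
df = n − k − 1 = 332 − 3 − 1 = 328.
Two-sided p ≈ 0.3249, which is ≥ 0.05, so fail to reject H₀.
The data do not give significant evidence of an association between class size and test score, after adjusting for the other predictors.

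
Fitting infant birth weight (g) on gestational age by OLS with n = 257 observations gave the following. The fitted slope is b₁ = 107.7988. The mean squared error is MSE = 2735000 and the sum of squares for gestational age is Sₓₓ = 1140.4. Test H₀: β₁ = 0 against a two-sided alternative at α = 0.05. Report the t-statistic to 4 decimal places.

SE(b₁) = √(MSE/Sₓₓ) = √(2.735e+06/1140.4) = 48.9723.
t = 107.7988 / 48.9723 = 2.2012.
df = n − 2 = 255.
Two-sided p ≈ 0.0286, which is < 0.05, so reject H₀.
There is evidence that gestational age is associated with infant birth weight.

t = 2.2012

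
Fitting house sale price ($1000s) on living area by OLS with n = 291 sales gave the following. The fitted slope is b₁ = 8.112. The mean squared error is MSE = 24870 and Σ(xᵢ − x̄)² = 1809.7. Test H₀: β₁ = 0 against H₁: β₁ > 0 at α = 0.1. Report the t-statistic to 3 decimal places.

t = 2.188

SE(b₁) = √(MSE/Sₓₓ) = √(24870/1809.7) = 3.7071.
t = 8.112 / 3.7071 = 2.188.
df = n − 2 = 289.
One-sided p ≈ 0.0147, which is < 0.1, so reject H₀.
There is evidence that the true slope on living area is positive.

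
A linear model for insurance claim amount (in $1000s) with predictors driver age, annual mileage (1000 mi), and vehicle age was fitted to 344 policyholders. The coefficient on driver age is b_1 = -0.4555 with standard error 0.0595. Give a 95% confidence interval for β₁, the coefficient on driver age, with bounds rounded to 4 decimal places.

df = n − k − 1 = 344 − 3 − 1 = 340.
t* = t_{0.025, 340} = 1.966966.
Margin = t* × SE = 1.966966 × 0.0595 = 0.117034.
CI: -0.4555 ± 0.117034 → (-0.5725, -0.3385).
With 95% confidence, each one-unit increase in driver age is associated with a change of between -0.5725 and -0.3385 $1000s in insurance claim amount, holding the other predictors fixed.

(-0.5725, -0.3385)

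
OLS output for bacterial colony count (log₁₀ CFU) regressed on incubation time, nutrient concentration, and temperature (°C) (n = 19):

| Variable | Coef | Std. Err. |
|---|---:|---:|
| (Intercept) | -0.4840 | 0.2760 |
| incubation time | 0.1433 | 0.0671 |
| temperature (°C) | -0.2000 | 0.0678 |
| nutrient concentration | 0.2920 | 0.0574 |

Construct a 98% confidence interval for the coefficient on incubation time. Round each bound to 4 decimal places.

Read off: b = 0.1433, SE = 0.0671 for incubation time.
df = n − k − 1 = 19 − 3 − 1 = 15.
t* = t_{0.01, 15} = 2.60248.
Margin = t* × SE = 2.60248 × 0.0671 = 0.174626.
CI: 0.1433 ± 0.174626 → (-0.0313, 0.3179).

(-0.0313, 0.3179)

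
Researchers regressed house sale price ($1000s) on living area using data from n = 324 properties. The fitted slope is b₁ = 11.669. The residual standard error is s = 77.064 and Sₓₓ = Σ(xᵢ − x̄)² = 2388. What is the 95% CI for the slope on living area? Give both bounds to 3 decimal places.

SE(b₁) = s/√Sₓₓ = 77.064/√2388 = 1.57701.
df = n − 2 = 322.
t* = t_{0.025, 322} = 1.967359.
Margin = t* × SE = 1.967359 × 1.57701 = 3.10254.
CI: 11.669 ± 3.10254 → (8.566, 14.772).
With 95% confidence, each one-unit increase in living area is associated with a change of between 8.566 and 14.772 $1000s in house sale price.

(8.566, 14.772)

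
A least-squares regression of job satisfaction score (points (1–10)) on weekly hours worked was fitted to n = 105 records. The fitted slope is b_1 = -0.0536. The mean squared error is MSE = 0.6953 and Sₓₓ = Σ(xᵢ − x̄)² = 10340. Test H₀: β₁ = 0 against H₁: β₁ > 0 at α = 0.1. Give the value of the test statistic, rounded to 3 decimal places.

t = -6.536

SE(b_1) = √(MSE/Sₓₓ) = √(0.6953/10340) = 0.00820023.
t = -0.0536 / 0.00820023 = -6.536.
df = n − 2 = 103.
One-sided p ≈ 1.0000, which is ≥ 0.1, so fail to reject H₀.
The data do not give significant evidence that the true slope on weekly hours worked is positive.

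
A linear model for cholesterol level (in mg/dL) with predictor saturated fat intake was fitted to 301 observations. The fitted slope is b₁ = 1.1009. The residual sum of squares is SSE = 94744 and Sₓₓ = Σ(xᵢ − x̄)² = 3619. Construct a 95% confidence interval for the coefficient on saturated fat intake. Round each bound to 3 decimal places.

(0.519, 1.683)

MSE = SSE/(n − 2) = 94744/299 = 316.87.
SE(b₁) = √(MSE/Sₓₓ) = √(316.87/3619) = 0.295901.
df = n − 2 = 299.
t* = t_{0.025, 299} = 1.96793.
Margin = t* × SE = 1.96793 × 0.295901 = 0.58231.
CI: 1.1009 ± 0.58231 → (0.519, 1.683).
With 95% confidence, each one-unit increase in saturated fat intake is associated with a change of between 0.519 and 1.683 mg/dL in cholesterol level.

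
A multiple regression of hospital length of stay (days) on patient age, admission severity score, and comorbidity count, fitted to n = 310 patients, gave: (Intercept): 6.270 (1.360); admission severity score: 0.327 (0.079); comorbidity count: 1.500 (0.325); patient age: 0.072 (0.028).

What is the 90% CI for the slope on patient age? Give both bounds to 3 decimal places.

Read off: b = 0.072, SE = 0.028 for patient age.
df = n − k − 1 = 310 − 3 − 1 = 306.
t* = t_{0.05, 306} = 1.649848.
Margin = t* × SE = 1.649848 × 0.028 = 0.04620.
CI: 0.072 ± 0.04620 → (0.026, 0.118).

(0.026, 0.118)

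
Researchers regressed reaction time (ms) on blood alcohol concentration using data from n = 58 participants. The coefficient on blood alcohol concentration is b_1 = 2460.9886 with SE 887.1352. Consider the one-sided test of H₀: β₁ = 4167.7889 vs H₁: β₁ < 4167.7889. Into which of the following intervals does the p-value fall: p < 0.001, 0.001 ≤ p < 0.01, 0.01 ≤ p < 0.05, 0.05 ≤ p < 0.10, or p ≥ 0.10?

0.01 ≤ p < 0.05

t = (2460.9886 − 4167.7889) / 887.1352 = -1.924.
df = n − 2 = 58 − 2 = 56.
One-sided p = P(T_{56} < t) ≈ 0.0297.
So 0.01 ≤ p < 0.05.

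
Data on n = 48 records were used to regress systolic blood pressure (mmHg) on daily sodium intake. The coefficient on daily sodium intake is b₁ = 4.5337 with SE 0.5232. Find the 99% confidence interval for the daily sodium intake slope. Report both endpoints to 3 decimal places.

(3.128, 5.940)

df = n − 2 = 48 − 2 = 46.
t* = t_{0.005, 46} = 2.687013.
Margin = t* × SE = 2.687013 × 0.5232 = 1.40585.
CI: 4.5337 ± 1.40585 → (3.128, 5.940).
With 99% confidence, each one-unit increase in daily sodium intake is associated with a change of between 3.128 and 5.940 mmHg in systolic blood pressure.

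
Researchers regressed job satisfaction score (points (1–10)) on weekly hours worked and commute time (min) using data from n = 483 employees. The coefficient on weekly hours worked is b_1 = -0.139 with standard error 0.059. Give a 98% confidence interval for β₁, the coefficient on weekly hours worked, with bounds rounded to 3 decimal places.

df = n − k − 1 = 483 − 2 − 1 = 480.
t* = t_{0.01, 480} = 2.334142.
Margin = t* × SE = 2.334142 × 0.059 = 0.13771.
CI: -0.139 ± 0.13771 → (-0.277, -0.001).
With 98% confidence, each one-unit increase in weekly hours worked is associated with a change of between -0.277 and -0.001 points (1–10) in job satisfaction score, holding the other predictors fixed.

(-0.277, -0.001)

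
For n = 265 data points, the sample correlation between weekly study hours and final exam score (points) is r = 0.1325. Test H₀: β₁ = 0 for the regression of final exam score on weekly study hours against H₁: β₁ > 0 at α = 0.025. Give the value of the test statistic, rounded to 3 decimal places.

t = 2.168

t = r·√(n − 2)/√(1 − r²) = 0.1325·√263/√0.982444 = 2.168.
df = n − 2 = 263.
One-sided p ≈ 0.0155, which is < 0.025, so reject H₀.
There is evidence of a linear association between weekly study hours and final exam score.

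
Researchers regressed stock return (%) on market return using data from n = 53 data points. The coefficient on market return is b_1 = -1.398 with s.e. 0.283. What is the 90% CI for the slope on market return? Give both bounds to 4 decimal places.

df = n − 2 = 53 − 2 = 51.
t* = t_{0.05, 51} = 1.675285.
Margin = t* × SE = 1.675285 × 0.283 = 0.474106.
CI: -1.398 ± 0.474106 → (-1.8721, -0.9239).
With 90% confidence, each one-unit increase in market return is associated with a change of between -1.8721 and -0.9239 % in stock return.

(-1.8721, -0.9239)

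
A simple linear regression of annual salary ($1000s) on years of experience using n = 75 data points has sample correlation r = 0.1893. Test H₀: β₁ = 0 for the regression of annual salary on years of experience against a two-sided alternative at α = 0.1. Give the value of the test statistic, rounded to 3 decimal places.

t = 1.647

t = r·√(n − 2)/√(1 − r²) = 0.1893·√73/√0.964166 = 1.647.
df = n − 2 = 73.
Two-sided p ≈ 0.1038, which is ≥ 0.1, so fail to reject H₀.
The data do not give significant evidence of a linear association between years of experience and annual salary.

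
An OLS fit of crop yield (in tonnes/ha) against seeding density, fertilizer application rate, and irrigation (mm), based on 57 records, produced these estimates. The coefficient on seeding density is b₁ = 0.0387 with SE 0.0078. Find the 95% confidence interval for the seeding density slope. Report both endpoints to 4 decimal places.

df = n − k − 1 = 57 − 3 − 1 = 53.
t* = t_{0.025, 53} = 2.005746.
Margin = t* × SE = 2.005746 × 0.0078 = 0.015645.
CI: 0.0387 ± 0.015645 → (0.0231, 0.0543).
With 95% confidence, each one-unit increase in seeding density is associated with a change of between 0.0231 and 0.0543 tonnes/ha in crop yield, holding the other predictors fixed.

(0.0231, 0.0543)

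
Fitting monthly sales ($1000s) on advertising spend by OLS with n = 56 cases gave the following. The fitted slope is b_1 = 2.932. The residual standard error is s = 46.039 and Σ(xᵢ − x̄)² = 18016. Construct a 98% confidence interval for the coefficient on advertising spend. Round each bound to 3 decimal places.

SE(b_1) = s/√Sₓₓ = 46.039/√18016 = 0.343002.
df = n − 2 = 54.
t* = t_{0.01, 54} = 2.39741.
Margin = t* × SE = 2.39741 × 0.343002 = 0.82232.
CI: 2.932 ± 0.82232 → (2.110, 3.754).
With 98% confidence, each one-unit increase in advertising spend is associated with a change of between 2.110 and 3.754 $1000s in monthly sales.

(2.110, 3.754)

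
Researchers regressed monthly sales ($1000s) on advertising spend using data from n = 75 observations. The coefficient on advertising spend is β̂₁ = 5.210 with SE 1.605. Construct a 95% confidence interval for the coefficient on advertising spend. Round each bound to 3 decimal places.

(2.011, 8.409)

df = n − 2 = 75 − 2 = 73.
t* = t_{0.025, 73} = 1.992997.
Margin = t* × SE = 1.992997 × 1.605 = 3.19876.
CI: 5.210 ± 3.19876 → (2.011, 8.409).
With 95% confidence, each one-unit increase in advertising spend is associated with a change of between 2.011 and 8.409 $1000s in monthly sales.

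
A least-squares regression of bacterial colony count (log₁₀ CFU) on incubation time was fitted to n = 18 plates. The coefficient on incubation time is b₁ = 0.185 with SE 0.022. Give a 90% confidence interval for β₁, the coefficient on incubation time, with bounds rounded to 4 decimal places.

(0.1466, 0.2234)

df = n − 2 = 18 − 2 = 16.
t* = t_{0.05, 16} = 1.745884.
Margin = t* × SE = 1.745884 × 0.022 = 0.038409.
CI: 0.185 ± 0.038409 → (0.1466, 0.2234).
With 90% confidence, each one-unit increase in incubation time is associated with a change of between 0.1466 and 0.2234 log₁₀ CFU in bacterial colony count.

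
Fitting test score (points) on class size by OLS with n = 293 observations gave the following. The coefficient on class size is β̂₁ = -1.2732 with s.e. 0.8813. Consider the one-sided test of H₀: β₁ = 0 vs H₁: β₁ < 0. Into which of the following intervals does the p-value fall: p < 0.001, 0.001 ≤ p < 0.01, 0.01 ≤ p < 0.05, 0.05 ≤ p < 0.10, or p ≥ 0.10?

t = -1.2732 / 0.8813 = -1.445.
df = n − 2 = 293 − 2 = 291.
One-sided p = P(T_{291} < t) ≈ 0.0748.
So 0.05 ≤ p < 0.10.

0.05 ≤ p < 0.10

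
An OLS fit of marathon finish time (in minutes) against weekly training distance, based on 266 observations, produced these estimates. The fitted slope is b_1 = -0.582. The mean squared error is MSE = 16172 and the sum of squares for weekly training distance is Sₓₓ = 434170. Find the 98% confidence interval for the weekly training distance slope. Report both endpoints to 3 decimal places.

SE(b_1) = √(MSE/Sₓₓ) = √(16172/434170) = 0.192998.
df = n − 2 = 264.
t* = t_{0.01, 264} = 2.340556.
Margin = t* × SE = 2.340556 × 0.192998 = 0.45172.
CI: -0.582 ± 0.45172 → (-1.034, -0.130).
With 98% confidence, each one-unit increase in weekly training distance is associated with a change of between -1.034 and -0.130 minutes in marathon finish time.

(-1.034, -0.130)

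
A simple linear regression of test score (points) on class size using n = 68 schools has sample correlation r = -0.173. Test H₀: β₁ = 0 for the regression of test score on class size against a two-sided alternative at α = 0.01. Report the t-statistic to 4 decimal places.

t = -1.4270

t = r·√(n − 2)/√(1 − r²) = -0.173·√66/√0.970071 = -1.4270.
df = n − 2 = 66.
Two-sided p ≈ 0.1583, which is ≥ 0.01, so fail to reject H₀.
The data do not give significant evidence of a linear association between class size and test score.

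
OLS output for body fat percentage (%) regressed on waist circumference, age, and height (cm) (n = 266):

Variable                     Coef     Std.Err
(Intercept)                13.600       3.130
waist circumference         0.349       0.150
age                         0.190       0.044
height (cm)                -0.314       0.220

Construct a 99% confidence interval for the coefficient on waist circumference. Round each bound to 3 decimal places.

(-0.040, 0.738)

Read off: b = 0.349, SE = 0.150 for waist circumference.
df = n − k − 1 = 266 − 3 − 1 = 262.
t* = t_{0.005, 262} = 2.594724.
Margin = t* × SE = 2.594724 × 0.150 = 0.38921.
CI: 0.349 ± 0.38921 → (-0.040, 0.738).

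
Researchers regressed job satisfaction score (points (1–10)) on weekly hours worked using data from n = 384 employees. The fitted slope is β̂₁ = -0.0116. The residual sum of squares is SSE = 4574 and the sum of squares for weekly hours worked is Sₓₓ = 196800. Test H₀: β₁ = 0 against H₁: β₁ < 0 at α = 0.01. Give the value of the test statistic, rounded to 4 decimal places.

t = -1.4871

MSE = SSE/(n − 2) = 4574/382 = 11.9738.
SE(β̂₁) = √(MSE/Sₓₓ) = √(11.9738/196800) = 0.00780017.
t = -0.0116 / 0.00780017 = -1.4871.
df = n − 2 = 382.
One-sided p ≈ 0.0689, which is ≥ 0.01, so fail to reject H₀.
The data do not give significant evidence that the true slope on weekly hours worked is negative.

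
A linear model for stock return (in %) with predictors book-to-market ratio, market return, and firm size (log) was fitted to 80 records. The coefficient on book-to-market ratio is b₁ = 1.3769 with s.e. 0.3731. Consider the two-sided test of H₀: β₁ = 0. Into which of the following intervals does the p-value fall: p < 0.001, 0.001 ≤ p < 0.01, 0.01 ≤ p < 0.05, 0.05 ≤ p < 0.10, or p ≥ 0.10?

p < 0.001

t = 1.3769 / 0.3731 = 3.690.
df = n − k − 1 = 80 − 3 − 1 = 76.
Two-sided p = 2·P(T_{76} > |t|) ≈ 0.0004.
So p < 0.001.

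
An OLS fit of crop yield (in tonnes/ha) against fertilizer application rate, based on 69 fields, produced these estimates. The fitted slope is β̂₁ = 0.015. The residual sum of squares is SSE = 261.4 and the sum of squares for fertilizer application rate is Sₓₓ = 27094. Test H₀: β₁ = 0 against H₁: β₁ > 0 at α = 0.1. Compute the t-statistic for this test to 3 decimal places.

MSE = SSE/(n − 2) = 261.4/67 = 3.90149.
SE(β̂₁) = √(MSE/Sₓₓ) = √(3.90149/27094) = 0.0119999.
t = 0.015 / 0.0119999 = 1.250.
df = n − 2 = 67.
One-sided p ≈ 0.1078, which is ≥ 0.1, so fail to reject H₀.
The data do not give significant evidence that the true slope on fertilizer application rate is positive.

t = 1.250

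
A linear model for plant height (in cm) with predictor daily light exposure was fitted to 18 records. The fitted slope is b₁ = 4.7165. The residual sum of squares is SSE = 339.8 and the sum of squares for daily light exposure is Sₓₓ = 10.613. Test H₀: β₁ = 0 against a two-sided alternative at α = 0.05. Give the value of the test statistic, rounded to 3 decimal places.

MSE = SSE/(n − 2) = 339.8/16 = 21.2375.
SE(b₁) = √(MSE/Sₓₓ) = √(21.2375/10.613) = 1.4146.
t = 4.7165 / 1.4146 = 3.334.
df = n − 2 = 16.
Two-sided p ≈ 0.0042, which is < 0.05, so reject H₀.
There is evidence that daily light exposure is associated with plant height.

t = 3.334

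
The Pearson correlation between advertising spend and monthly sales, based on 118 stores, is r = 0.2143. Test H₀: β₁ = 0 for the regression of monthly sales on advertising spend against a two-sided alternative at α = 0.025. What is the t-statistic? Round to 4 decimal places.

t = r·√(n − 2)/√(1 − r²) = 0.2143·√116/√0.954076 = 2.3630.
df = n − 2 = 116.
Two-sided p ≈ 0.0198, which is < 0.025, so reject H₀.
There is evidence of a linear association between advertising spend and monthly sales.

t = 2.3630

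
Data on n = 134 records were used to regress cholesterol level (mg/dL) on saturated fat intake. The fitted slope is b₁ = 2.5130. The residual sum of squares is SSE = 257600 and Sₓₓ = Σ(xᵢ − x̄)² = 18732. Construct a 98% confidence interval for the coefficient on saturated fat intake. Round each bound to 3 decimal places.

(1.753, 3.273)

MSE = SSE/(n − 2) = 257600/132 = 1951.52.
SE(b₁) = √(MSE/Sₓₓ) = √(1951.52/18732) = 0.322771.
df = n − 2 = 132.
t* = t_{0.01, 132} = 2.35493.
Margin = t* × SE = 2.35493 × 0.322771 = 0.76010.
CI: 2.5130 ± 0.76010 → (1.753, 3.273).
With 98% confidence, each one-unit increase in saturated fat intake is associated with a change of between 1.753 and 3.273 mg/dL in cholesterol level.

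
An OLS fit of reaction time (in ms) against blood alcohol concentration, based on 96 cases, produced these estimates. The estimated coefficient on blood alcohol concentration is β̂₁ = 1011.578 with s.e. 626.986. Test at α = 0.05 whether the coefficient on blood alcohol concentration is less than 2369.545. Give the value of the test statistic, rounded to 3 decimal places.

H₀: β₁ = 2369.545 vs H₁: β₁ < 2369.545.
t = (β̂₁ − β₁⁰)/SE = (1011.578 − 2369.545) / 626.986 = -2.166.
df = n − 2 = 96 − 2 = 94.
One-sided p ≈ 0.0164, which is < 0.05, so reject H₀.
There is evidence that the true slope on blood alcohol concentration is below 2369.545 ms per unit.

t = -2.166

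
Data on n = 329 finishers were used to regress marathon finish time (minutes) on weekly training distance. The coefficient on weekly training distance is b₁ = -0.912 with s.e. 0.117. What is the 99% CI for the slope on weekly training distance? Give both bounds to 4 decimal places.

(-1.2151, -0.6089)

df = n − 2 = 329 − 2 = 327.
t* = t_{0.005, 327} = 2.590948.
Margin = t* × SE = 2.590948 × 0.117 = 0.303141.
CI: -0.912 ± 0.303141 → (-1.2151, -0.6089).
With 99% confidence, each one-unit increase in weekly training distance is associated with a change of between -1.2151 and -0.6089 minutes in marathon finish time.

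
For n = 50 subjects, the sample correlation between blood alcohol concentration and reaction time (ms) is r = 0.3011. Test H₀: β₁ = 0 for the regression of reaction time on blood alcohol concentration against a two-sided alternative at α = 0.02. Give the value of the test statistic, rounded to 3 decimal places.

t = 2.188

t = r·√(n − 2)/√(1 − r²) = 0.3011·√48/√0.909339 = 2.188.
df = n − 2 = 48.
Two-sided p ≈ 0.0336, which is ≥ 0.02, so fail to reject H₀.
The data do not give significant evidence of a linear association between blood alcohol concentration and reaction time.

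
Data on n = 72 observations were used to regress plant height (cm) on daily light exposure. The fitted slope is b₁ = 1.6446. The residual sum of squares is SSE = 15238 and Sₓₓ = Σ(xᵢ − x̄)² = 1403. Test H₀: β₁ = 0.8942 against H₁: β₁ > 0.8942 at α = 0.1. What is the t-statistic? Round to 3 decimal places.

MSE = SSE/(n − 2) = 15238/70 = 217.686.
SE(b₁) = √(MSE/Sₓₓ) = √(217.686/1403) = 0.3939.
t = (1.6446 − 0.8942) / 0.3939 = 1.905.
df = n − 2 = 70.
One-sided p ≈ 0.0304, which is < 0.1, so reject H₀.
There is evidence that the true slope on daily light exposure exceeds 0.8942 cm per unit.

t = 1.905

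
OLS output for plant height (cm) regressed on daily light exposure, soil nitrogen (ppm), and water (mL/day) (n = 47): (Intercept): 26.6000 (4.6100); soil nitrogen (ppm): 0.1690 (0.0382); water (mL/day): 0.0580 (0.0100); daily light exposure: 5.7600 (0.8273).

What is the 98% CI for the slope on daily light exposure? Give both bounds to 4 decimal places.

(3.7610, 7.7590)

Read off: b = 5.7600, SE = 0.8273 for daily light exposure.
df = n − k − 1 = 47 − 3 − 1 = 43.
t* = t_{0.01, 43} = 2.41625.
Margin = t* × SE = 2.41625 × 0.8273 = 1.998964.
CI: 5.7600 ± 1.998964 → (3.7610, 7.7590).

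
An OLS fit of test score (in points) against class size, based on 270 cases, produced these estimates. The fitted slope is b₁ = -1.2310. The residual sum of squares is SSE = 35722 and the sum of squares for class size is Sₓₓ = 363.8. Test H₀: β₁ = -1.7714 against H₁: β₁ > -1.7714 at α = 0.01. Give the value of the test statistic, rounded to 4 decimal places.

MSE = SSE/(n − 2) = 35722/268 = 133.291.
SE(b₁) = √(MSE/Sₓₓ) = √(133.291/363.8) = 0.605298.
t = (-1.2310 − (-1.7714)) / 0.605298 = 0.8928.
df = n − 2 = 268.
One-sided p ≈ 0.1864, which is ≥ 0.01, so fail to reject H₀.
The data do not give significant evidence that the true slope on class size exceeds -1.7714 points per unit.

t = 0.8928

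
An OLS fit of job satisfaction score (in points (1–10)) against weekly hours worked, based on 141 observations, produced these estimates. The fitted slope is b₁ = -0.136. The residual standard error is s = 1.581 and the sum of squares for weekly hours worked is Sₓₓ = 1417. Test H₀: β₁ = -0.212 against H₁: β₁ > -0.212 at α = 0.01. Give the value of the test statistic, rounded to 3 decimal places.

SE(b₁) = s/√Sₓₓ = 1.581/√1417 = 0.0419998.
t = (-0.136 − (-0.212)) / 0.0419998 = 1.810.
df = n − 2 = 139.
One-sided p ≈ 0.0363, which is ≥ 0.01, so fail to reject H₀.
The data do not give significant evidence that the true slope on weekly hours worked exceeds -0.212 points (1–10) per unit.

t = 1.810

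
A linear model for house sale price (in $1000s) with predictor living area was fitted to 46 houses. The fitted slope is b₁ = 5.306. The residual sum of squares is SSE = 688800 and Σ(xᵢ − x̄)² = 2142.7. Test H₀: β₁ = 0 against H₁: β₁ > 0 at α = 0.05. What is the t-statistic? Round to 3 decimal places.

t = 1.963

MSE = SSE/(n − 2) = 688800/44 = 15654.5.
SE(b₁) = √(MSE/Sₓₓ) = √(15654.5/2142.7) = 2.70296.
t = 5.306 / 2.70296 = 1.963.
df = n − 2 = 44.
One-sided p ≈ 0.0280, which is < 0.05, so reject H₀.
There is evidence that the true slope on living area is positive.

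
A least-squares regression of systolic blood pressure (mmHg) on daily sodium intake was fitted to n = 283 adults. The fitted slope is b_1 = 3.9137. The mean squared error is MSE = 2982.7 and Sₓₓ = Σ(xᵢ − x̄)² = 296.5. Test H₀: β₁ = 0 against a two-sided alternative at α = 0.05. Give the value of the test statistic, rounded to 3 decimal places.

t = 1.234

SE(b_1) = √(MSE/Sₓₓ) = √(2982.7/296.5) = 3.1717.
t = 3.9137 / 3.1717 = 1.234.
df = n − 2 = 281.
Two-sided p ≈ 0.2183, which is ≥ 0.05, so fail to reject H₀.
The data do not give significant evidence of an association between daily sodium intake and systolic blood pressure.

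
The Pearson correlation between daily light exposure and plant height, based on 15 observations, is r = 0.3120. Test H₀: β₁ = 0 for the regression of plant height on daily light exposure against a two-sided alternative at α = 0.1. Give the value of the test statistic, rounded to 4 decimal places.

t = r·√(n − 2)/√(1 − r²) = 0.3120·√13/√0.902656 = 1.1840.
df = n − 2 = 13.
Two-sided p ≈ 0.2576, which is ≥ 0.1, so fail to reject H₀.
The data do not give significant evidence of a linear association between daily light exposure and plant height.

t = 1.1840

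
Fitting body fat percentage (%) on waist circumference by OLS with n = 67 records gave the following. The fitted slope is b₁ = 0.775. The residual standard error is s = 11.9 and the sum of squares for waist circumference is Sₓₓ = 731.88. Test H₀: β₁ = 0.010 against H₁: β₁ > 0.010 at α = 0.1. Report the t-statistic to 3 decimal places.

t = 1.739

SE(b₁) = s/√Sₓₓ = 11.9/√731.88 = 0.439873.
t = (0.775 − 0.010) / 0.439873 = 1.739.
df = n − 2 = 65.
One-sided p ≈ 0.0434, which is < 0.1, so reject H₀.
There is evidence that the true slope on waist circumference exceeds 0.010 % per unit.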